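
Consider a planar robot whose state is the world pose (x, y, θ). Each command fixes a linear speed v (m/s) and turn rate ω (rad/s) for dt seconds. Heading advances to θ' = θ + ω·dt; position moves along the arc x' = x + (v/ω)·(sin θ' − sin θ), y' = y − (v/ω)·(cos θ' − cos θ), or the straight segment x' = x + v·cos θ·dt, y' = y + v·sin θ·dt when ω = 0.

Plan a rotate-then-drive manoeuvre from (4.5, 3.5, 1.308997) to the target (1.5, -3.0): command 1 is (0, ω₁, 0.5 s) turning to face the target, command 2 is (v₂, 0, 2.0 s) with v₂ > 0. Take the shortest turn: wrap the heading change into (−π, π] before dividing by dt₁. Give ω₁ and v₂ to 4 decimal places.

ω₁ = 5.9420, v₂ = 3.5795

heading to target = atan2(-3−3.5, 1.5−4.5) = -2.0032
Δθ = wrap(-2.0032 − 1.3090) = 2.9710; ω₁ = Δθ/dt₁ = 5.9420
distance = √((1.5−4.5)² + (-3−3.5)²) = 7.1589; v₂ = distance/dt₂ = 3.5795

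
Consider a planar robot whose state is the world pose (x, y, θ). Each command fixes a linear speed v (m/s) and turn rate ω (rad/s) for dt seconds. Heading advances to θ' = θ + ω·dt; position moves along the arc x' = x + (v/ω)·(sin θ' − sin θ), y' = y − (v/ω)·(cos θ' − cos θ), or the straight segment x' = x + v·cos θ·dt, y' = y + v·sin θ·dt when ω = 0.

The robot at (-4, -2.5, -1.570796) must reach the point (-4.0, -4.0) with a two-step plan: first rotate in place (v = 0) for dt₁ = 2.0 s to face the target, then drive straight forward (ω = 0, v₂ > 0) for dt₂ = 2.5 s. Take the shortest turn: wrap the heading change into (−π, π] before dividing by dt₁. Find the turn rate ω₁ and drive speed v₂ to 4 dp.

ω₁ = 0.0000, v₂ = 0.6000

heading to target = atan2(-4−-2.5, -4−-4) = -1.5708
Δθ = wrap(-1.5708 − -1.5708) = 0.0000; ω₁ = Δθ/dt₁ = 0.0000
distance = √((-4−-4)² + (-4−-2.5)²) = 1.5000; v₂ = distance/dt₂ = 0.6000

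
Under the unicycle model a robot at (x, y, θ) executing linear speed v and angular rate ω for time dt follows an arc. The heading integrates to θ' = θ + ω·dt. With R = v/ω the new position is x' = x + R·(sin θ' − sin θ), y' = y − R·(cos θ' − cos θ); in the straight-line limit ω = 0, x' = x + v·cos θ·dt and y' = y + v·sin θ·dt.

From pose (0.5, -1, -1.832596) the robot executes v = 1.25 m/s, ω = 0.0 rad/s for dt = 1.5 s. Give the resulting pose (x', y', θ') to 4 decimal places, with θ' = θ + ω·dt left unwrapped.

θ' = -1.8326 + 0.0·1.5 = -1.8326
ω = 0 → straight: x' = 0.5 + 1.25·cos(-1.8326)·1.5 = 0.0147
y' = -1 + 1.25·sin(-1.8326)·1.5 = -2.8111

(0.0147, -2.8111, -1.8326)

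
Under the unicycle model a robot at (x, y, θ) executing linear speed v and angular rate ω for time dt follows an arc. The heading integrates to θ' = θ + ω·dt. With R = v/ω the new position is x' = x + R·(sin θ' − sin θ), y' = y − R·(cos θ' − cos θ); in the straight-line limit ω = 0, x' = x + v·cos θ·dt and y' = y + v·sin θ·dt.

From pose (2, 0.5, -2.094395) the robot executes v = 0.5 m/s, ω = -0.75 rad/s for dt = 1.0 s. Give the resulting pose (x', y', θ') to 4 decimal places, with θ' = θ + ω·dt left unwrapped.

(1.6179, 0.1959, -2.8444)

θ' = -2.0944 + -0.75·1.0 = -2.8444
R = v/ω = 0.5/-0.75 = -0.6667
x' = 2 + -0.6667·(sin -2.8444 − sin -2.0944) = 1.6179
y' = 0.5 − -0.6667·(cos -2.8444 − cos -2.0944) = 0.1959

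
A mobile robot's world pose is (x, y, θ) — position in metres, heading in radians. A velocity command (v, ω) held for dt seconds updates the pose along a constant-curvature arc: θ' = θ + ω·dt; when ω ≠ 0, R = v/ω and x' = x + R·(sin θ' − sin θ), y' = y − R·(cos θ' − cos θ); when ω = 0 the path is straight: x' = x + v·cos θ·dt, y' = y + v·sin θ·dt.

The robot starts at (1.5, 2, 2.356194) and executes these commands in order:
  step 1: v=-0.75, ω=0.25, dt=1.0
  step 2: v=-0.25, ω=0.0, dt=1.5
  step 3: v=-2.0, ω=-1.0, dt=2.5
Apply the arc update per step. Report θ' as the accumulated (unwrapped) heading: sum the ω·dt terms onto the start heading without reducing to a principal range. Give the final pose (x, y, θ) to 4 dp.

(1.6049, -2.3591, 0.1062)

step 1: θ'=2.6062 (R=-3.0000) → pose (2.0908, 1.5411, 2.6062)
step 2: θ'=2.6062 (straight) → pose (2.4133, 1.3498, 2.6062)
step 3: θ'=0.1062 (R=2.0000) → pose (1.6049, -2.3591, 0.1062)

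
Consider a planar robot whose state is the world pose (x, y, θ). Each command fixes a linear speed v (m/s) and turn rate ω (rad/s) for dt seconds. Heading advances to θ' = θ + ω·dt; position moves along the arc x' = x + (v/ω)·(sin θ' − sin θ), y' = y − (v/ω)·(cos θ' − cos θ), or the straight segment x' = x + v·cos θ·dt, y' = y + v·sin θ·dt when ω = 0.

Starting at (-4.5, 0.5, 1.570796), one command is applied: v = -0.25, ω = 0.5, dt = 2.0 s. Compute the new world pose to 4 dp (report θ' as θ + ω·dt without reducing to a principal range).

(-4.2702, 0.0793, 2.5708)

θ' = 1.5708 + 0.5·2.0 = 2.5708
R = v/ω = -0.25/0.5 = -0.5000
x' = -4.5 + -0.5000·(sin 2.5708 − sin 1.5708) = -4.2702
y' = 0.5 − -0.5000·(cos 2.5708 − cos 1.5708) = 0.0793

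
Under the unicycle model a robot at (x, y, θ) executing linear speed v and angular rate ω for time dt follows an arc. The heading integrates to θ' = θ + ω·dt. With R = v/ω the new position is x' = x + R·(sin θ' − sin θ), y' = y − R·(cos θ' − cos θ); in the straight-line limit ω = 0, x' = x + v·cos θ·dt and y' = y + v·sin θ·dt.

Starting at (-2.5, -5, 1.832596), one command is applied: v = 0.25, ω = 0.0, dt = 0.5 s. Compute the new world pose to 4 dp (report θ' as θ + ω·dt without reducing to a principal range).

(-2.5324, -4.8793, 1.8326)

θ' = 1.8326 + 0.0·0.5 = 1.8326
ω = 0 → straight: x' = -2.5 + 0.25·cos(1.8326)·0.5 = -2.5324
y' = -5 + 0.25·sin(1.8326)·0.5 = -4.8793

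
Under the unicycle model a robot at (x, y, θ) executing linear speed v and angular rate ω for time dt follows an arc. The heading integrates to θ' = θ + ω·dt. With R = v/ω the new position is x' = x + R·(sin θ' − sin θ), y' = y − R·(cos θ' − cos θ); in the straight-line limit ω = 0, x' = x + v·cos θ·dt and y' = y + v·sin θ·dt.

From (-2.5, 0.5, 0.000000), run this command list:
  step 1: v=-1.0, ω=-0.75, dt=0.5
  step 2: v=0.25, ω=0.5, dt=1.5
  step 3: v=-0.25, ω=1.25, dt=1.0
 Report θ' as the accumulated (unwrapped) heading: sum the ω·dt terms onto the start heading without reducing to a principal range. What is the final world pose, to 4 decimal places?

(-2.7485, 0.3957, 1.6250)

step 1: θ'=-0.3750 (R=1.3333) → pose (-2.9884, 0.5927, -0.3750)
step 2: θ'=0.3750 (R=0.5000) → pose (-2.6221, 0.5927, 0.3750)
step 3: θ'=1.6250 (R=-0.2000) → pose (-2.7485, 0.3957, 1.6250)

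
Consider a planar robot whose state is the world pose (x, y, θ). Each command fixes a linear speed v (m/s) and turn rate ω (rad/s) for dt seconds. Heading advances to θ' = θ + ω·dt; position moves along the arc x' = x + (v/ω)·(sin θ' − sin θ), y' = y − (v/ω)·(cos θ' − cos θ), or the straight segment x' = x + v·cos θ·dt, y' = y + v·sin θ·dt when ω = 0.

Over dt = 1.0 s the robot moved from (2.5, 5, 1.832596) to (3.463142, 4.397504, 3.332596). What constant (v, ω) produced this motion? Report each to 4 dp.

v = -1.2500, ω = 1.5000

Δθ = 3.332596 − 1.832596 = 1.500000
ω = Δθ/dt = 1.500000/1.0 = 1.5000
R = Δx/(sin θ' − sin θ) = -0.8333
v = R·ω = -0.8333·1.5000 = -1.2500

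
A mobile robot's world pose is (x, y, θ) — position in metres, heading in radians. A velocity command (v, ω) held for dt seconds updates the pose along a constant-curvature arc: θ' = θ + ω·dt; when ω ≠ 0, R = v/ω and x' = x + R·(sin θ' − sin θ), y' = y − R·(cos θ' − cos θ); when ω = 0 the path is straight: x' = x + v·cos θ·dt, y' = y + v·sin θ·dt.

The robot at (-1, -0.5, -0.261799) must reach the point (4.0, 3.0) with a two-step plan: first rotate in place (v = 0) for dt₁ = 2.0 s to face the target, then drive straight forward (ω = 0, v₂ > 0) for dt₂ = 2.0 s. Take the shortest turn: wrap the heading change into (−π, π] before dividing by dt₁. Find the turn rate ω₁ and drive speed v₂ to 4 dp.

ω₁ = 0.4363, v₂ = 3.0516

heading to target = atan2(3−-0.5, 4−-1) = 0.6107
Δθ = wrap(0.6107 − -0.2618) = 0.8725; ω₁ = Δθ/dt₁ = 0.4363
distance = √((4−-1)² + (3−-0.5)²) = 6.1033; v₂ = distance/dt₂ = 3.0516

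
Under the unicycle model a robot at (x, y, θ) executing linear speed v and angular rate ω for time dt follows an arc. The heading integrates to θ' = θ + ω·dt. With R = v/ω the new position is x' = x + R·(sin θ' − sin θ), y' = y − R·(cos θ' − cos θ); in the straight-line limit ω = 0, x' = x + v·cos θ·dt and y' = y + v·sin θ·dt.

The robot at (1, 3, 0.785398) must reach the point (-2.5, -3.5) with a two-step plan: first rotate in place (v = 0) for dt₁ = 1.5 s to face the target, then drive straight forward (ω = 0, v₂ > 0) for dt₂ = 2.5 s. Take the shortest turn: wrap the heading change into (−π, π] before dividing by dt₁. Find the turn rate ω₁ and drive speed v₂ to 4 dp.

ω₁ = -1.9001, v₂ = 2.9530

heading to target = atan2(-3.5−3, -2.5−1) = -2.0647
Δθ = wrap(-2.0647 − 0.7854) = -2.8501; ω₁ = Δθ/dt₁ = -1.9001
distance = √((-2.5−1)² + (-3.5−3)²) = 7.3824; v₂ = distance/dt₂ = 2.9530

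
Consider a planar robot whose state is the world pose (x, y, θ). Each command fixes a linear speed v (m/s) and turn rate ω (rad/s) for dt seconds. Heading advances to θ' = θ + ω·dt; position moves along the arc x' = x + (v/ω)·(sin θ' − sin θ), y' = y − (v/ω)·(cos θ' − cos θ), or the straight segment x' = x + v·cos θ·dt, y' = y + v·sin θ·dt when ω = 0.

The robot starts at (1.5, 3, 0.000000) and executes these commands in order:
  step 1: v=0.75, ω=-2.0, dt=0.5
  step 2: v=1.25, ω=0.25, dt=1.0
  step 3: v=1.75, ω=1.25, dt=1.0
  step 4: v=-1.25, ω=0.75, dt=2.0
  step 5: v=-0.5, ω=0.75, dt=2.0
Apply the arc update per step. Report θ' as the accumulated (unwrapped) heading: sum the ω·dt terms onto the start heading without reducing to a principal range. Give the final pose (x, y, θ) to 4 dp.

step 1: θ'=-1.0000 (R=-0.3750) → pose (1.8156, 2.8276, -1.0000)
step 2: θ'=-0.7500 (R=5.0000) → pose (2.6147, 1.8707, -0.7500)
step 3: θ'=0.5000 (R=1.4000) → pose (4.2402, 1.6664, 0.5000)
step 4: θ'=2.0000 (R=-1.6667) → pose (3.5237, -0.4898, 2.0000)
step 5: θ'=3.5000 (R=-0.6667) → pose (4.3638, -0.8367, 3.5000)

(4.3638, -0.8367, 3.5000)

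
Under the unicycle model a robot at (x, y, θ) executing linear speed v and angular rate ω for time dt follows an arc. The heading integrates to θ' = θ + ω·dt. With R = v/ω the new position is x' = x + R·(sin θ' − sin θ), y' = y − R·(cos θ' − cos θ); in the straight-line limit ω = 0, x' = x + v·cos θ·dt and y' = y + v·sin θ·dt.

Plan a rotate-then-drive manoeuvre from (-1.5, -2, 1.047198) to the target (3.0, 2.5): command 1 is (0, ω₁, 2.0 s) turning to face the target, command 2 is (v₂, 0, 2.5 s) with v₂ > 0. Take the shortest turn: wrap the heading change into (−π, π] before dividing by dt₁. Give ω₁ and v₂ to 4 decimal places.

heading to target = atan2(2.5−-2, 3−-1.5) = 0.7854
Δθ = wrap(0.7854 − 1.0472) = -0.2618; ω₁ = Δθ/dt₁ = -0.1309
distance = √((3−-1.5)² + (2.5−-2)²) = 6.3640; v₂ = distance/dt₂ = 2.5456

ω₁ = -0.1309, v₂ = 2.5456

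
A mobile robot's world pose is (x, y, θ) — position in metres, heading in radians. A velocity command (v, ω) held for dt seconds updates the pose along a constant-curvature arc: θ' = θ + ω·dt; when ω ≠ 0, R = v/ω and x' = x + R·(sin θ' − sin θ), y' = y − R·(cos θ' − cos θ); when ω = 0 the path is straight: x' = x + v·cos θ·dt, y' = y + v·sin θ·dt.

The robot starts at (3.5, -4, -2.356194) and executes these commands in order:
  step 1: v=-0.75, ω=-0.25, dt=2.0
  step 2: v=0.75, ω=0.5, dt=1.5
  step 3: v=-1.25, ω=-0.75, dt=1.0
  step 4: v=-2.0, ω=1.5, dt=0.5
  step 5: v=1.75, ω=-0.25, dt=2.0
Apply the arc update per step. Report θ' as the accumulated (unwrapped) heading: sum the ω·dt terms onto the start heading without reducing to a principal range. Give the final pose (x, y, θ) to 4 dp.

step 1: θ'=-2.8562 (R=3.0000) → pose (4.7767, -3.2427, -2.8562)
step 2: θ'=-2.1062 (R=1.5000) → pose (3.9089, -3.9167, -2.1062)
step 3: θ'=-2.8562 (R=1.6667) → pose (4.8731, -3.1678, -2.8562)
step 4: θ'=-2.1062 (R=-1.3333) → pose (5.6445, -2.5686, -2.1062)
step 5: θ'=-2.6062 (R=-7.0000) → pose (3.1953, -5.0178, -2.6062)

(3.1953, -5.0178, -2.6062)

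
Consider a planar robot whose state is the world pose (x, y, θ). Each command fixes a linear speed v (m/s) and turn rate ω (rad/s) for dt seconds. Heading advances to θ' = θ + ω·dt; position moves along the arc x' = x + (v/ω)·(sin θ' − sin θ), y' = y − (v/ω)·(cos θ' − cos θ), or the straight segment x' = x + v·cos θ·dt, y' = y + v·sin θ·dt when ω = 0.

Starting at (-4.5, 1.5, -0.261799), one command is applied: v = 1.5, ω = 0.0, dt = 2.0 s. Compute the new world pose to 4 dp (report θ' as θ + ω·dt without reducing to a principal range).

θ' = -0.2618 + 0.0·2.0 = -0.2618
ω = 0 → straight: x' = -4.5 + 1.5·cos(-0.2618)·2.0 = -1.6022
y' = 1.5 + 1.5·sin(-0.2618)·2.0 = 0.7235

(-1.6022, 0.7235, -0.2618)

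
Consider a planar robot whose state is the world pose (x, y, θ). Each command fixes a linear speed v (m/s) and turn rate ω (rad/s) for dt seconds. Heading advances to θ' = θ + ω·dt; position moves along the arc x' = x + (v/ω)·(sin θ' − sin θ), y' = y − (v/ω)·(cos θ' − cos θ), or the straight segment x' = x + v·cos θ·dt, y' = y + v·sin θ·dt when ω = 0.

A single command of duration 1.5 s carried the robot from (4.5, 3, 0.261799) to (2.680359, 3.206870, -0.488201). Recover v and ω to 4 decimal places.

v = -1.2500, ω = -0.5000

Δθ = -0.488201 − 0.261799 = -0.750000
ω = Δθ/dt = -0.750000/1.5 = -0.5000
R = Δx/(sin θ' − sin θ) = 2.5000
v = R·ω = 2.5000·-0.5000 = -1.2500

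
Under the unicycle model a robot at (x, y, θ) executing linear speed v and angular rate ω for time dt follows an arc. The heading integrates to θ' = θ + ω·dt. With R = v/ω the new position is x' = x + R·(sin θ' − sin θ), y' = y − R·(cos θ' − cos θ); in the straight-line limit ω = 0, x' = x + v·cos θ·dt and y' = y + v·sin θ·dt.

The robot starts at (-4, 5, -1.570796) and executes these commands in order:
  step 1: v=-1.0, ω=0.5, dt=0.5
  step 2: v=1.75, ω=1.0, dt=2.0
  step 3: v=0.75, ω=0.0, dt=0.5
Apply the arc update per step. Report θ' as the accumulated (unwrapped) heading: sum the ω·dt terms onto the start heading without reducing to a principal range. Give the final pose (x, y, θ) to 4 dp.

step 1: θ'=-1.3208 (R=-2.0000) → pose (-4.0622, 5.4948, -1.3208)
step 2: θ'=0.6792 (R=1.7500) → pose (-1.2673, 4.5661, 0.6792)
step 3: θ'=0.6792 (straight) → pose (-0.9755, 4.8017, 0.6792)

(-0.9755, 4.8017, 0.6792)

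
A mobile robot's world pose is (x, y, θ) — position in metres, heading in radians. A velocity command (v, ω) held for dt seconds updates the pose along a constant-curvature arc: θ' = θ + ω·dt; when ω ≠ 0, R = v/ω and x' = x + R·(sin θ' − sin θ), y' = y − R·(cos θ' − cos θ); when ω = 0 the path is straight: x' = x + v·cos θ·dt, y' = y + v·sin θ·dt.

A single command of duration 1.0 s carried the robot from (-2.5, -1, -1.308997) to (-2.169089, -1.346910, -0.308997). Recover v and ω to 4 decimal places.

v = 0.5000, ω = 1.0000

Δθ = -0.308997 − -1.308997 = 1.000000
ω = Δθ/dt = 1.000000/1.0 = 1.0000
R = −Δy/(cos θ' − cos θ) = 0.5000
v = R·ω = 0.5000·1.0000 = 0.5000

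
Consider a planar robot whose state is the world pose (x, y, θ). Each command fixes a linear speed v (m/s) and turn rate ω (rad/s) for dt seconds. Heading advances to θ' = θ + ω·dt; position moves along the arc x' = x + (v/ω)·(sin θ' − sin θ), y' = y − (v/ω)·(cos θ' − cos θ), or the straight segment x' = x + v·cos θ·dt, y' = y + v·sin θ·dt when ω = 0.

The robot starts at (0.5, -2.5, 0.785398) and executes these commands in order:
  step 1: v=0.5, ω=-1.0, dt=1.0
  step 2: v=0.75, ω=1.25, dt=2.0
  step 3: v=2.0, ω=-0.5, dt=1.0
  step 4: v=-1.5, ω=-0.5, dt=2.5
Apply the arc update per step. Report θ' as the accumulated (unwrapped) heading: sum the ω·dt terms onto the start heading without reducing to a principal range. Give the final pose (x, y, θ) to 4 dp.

step 1: θ'=-0.2146 (R=-0.5000) → pose (0.9600, -2.3650, -0.2146)
step 2: θ'=2.2854 (R=0.6000) → pose (1.5410, -1.3856, 2.2854)
step 3: θ'=1.7854 (R=-4.0000) → pose (0.6542, 0.3838, 1.7854)
step 4: θ'=0.5354 (R=3.0000) → pose (-0.7464, -2.8352, 0.5354)

(-0.7464, -2.8352, 0.5354)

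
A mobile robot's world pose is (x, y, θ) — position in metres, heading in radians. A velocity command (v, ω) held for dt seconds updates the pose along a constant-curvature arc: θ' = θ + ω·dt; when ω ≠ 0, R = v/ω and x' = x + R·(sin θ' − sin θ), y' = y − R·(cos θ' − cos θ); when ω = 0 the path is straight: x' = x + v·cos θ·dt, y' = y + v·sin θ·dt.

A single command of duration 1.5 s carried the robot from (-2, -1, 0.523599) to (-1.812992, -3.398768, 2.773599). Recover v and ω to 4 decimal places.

v = -2.0000, ω = 1.5000

Δθ = 2.773599 − 0.523599 = 2.250000
ω = Δθ/dt = 2.250000/1.5 = 1.5000
R = −Δy/(cos θ' − cos θ) = -1.3333
v = R·ω = -1.3333·1.5000 = -2.0000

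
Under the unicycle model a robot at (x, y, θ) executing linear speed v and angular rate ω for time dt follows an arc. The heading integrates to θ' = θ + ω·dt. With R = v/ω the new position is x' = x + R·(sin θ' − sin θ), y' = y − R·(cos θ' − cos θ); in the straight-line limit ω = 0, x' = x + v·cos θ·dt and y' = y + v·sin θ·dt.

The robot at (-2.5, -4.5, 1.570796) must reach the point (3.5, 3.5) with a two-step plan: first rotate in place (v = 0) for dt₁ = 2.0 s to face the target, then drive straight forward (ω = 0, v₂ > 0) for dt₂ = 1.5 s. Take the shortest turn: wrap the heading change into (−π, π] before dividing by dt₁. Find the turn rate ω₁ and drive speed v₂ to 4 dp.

ω₁ = -0.3218, v₂ = 6.6667

heading to target = atan2(3.5−-4.5, 3.5−-2.5) = 0.9273
Δθ = wrap(0.9273 − 1.5708) = -0.6435; ω₁ = Δθ/dt₁ = -0.3218
distance = √((3.5−-2.5)² + (3.5−-4.5)²) = 10.0000; v₂ = distance/dt₂ = 6.6667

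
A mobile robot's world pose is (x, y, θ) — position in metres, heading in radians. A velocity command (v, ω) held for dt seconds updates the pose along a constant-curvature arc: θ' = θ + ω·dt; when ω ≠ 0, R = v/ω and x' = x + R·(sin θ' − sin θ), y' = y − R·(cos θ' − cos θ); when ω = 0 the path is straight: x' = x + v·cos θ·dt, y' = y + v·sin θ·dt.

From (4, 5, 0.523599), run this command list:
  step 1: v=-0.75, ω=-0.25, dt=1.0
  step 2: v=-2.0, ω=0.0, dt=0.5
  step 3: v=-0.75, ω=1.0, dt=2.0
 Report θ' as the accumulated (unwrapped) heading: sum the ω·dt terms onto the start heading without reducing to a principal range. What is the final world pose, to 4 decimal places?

step 1: θ'=0.2736 (R=3.0000) → pose (3.3106, 4.7097, 0.2736)
step 2: θ'=0.2736 (straight) → pose (2.3478, 4.4395, 0.2736)
step 3: θ'=2.2736 (R=-0.7500) → pose (1.9782, 3.2326, 2.2736)

(1.9782, 3.2326, 2.2736)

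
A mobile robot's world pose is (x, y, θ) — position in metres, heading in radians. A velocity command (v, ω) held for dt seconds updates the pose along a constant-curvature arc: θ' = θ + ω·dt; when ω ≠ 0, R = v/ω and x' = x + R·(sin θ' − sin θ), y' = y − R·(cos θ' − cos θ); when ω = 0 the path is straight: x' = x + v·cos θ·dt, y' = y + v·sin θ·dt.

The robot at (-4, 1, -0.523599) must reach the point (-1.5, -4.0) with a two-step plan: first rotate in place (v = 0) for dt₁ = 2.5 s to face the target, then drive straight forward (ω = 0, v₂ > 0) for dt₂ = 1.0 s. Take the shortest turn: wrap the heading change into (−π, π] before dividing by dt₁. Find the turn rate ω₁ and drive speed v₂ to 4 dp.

heading to target = atan2(-4−1, -1.5−-4) = -1.1071
Δθ = wrap(-1.1071 − -0.5236) = -0.5835; ω₁ = Δθ/dt₁ = -0.2334
distance = √((-1.5−-4)² + (-4−1)²) = 5.5902; v₂ = distance/dt₂ = 5.5902

ω₁ = -0.2334, v₂ = 5.5902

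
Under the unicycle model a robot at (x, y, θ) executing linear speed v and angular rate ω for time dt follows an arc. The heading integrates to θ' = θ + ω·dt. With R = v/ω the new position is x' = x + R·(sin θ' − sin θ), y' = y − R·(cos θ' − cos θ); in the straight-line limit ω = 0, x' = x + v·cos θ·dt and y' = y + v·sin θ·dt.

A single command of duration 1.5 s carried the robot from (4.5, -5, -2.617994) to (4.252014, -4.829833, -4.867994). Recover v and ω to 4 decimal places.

v = 0.2500, ω = -1.5000

Δθ = -4.867994 − -2.617994 = -2.250000
ω = Δθ/dt = -2.250000/1.5 = -1.5000
R = Δx/(sin θ' − sin θ) = -0.1667
v = R·ω = -0.1667·-1.5000 = 0.2500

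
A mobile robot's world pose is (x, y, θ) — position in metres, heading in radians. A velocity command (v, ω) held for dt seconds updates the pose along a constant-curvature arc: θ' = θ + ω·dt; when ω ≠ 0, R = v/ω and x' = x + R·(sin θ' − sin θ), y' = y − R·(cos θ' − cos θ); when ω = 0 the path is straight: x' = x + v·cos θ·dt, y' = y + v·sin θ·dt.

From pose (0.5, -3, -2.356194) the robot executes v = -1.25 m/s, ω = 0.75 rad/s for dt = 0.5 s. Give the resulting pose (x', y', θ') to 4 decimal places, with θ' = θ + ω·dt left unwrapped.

(0.8498, -2.4864, -1.9812)

θ' = -2.3562 + 0.75·0.5 = -1.9812
R = v/ω = -1.25/0.75 = -1.6667
x' = 0.5 + -1.6667·(sin -1.9812 − sin -2.3562) = 0.8498
y' = -3 − -1.6667·(cos -1.9812 − cos -2.3562) = -2.4864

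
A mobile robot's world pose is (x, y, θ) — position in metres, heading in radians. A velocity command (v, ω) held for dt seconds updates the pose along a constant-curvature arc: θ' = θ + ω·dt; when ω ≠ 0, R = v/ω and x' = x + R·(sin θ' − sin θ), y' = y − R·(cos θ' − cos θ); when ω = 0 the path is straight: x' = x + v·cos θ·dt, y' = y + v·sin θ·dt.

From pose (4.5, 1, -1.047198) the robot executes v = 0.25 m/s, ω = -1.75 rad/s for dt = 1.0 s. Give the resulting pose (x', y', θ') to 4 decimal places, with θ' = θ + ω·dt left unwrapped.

(4.4245, 0.7941, -2.7972)

θ' = -1.0472 + -1.75·1.0 = -2.7972
R = v/ω = 0.25/-1.75 = -0.1429
x' = 4.5 + -0.1429·(sin -2.7972 − sin -1.0472) = 4.4245
y' = 1 − -0.1429·(cos -2.7972 − cos -1.0472) = 0.7941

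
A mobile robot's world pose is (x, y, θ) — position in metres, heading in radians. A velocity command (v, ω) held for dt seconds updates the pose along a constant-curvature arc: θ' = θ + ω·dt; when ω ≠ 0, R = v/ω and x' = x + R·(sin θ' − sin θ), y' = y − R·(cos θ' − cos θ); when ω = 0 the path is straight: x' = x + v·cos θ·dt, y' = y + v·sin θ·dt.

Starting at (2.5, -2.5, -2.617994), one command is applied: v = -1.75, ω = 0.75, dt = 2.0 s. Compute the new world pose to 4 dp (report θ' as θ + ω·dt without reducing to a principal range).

(3.4315, 0.5415, -1.1180)

θ' = -2.6180 + 0.75·2.0 = -1.1180
R = v/ω = -1.75/0.75 = -2.3333
x' = 2.5 + -2.3333·(sin -1.1180 − sin -2.6180) = 3.4315
y' = -2.5 − -2.3333·(cos -1.1180 − cos -2.6180) = 0.5415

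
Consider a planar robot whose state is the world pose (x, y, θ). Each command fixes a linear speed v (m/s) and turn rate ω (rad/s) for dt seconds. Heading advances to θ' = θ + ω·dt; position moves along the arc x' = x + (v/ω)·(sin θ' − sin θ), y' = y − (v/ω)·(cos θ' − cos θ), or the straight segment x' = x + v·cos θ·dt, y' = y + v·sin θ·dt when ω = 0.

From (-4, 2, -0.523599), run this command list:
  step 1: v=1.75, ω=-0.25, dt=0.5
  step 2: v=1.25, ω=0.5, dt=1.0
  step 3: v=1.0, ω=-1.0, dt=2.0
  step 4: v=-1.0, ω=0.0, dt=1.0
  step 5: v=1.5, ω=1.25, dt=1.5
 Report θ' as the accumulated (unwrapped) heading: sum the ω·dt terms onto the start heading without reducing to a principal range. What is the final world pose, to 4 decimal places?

step 1: θ'=-0.6486 (R=-7.0000) → pose (-3.2715, 1.5163, -0.6486)
step 2: θ'=-0.1486 (R=2.5000) → pose (-2.1315, 1.0362, -0.1486)
step 3: θ'=-2.1486 (R=-1.0000) → pose (-1.4419, -0.4989, -2.1486)
step 4: θ'=-2.1486 (straight) → pose (-0.8957, 0.3387, -2.1486)
step 5: θ'=-0.2736 (R=1.2000) → pose (-0.2147, -1.4721, -0.2736)

(-0.2147, -1.4721, -0.2736)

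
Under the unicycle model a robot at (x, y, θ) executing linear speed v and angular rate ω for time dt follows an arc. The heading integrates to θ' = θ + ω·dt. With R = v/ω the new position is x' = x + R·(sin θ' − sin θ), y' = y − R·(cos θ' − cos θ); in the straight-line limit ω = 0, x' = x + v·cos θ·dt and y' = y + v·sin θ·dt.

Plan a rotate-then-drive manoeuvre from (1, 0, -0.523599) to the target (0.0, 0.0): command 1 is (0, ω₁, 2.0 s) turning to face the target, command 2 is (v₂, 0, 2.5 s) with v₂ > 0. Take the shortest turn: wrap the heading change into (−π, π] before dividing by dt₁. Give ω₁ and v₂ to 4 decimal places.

ω₁ = -1.3090, v₂ = 0.4000

heading to target = atan2(0−0, 0−1) = 3.1416
Δθ = wrap(3.1416 − -0.5236) = -2.6180; ω₁ = Δθ/dt₁ = -1.3090
distance = √((0−1)² + (0−0)²) = 1.0000; v₂ = distance/dt₂ = 0.4000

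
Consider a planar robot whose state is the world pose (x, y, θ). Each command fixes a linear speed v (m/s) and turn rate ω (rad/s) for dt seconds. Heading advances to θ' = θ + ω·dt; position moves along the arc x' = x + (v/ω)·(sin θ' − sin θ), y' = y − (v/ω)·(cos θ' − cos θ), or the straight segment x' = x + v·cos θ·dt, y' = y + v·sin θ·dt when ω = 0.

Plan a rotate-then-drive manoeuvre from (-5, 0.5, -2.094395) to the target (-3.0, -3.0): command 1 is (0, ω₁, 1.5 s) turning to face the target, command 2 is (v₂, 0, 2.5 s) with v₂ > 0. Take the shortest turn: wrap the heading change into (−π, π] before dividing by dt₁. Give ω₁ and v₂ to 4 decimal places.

ω₁ = 0.6952, v₂ = 1.6125

heading to target = atan2(-3−0.5, -3−-5) = -1.0517
Δθ = wrap(-1.0517 − -2.0944) = 1.0427; ω₁ = Δθ/dt₁ = 0.6952
distance = √((-3−-5)² + (-3−0.5)²) = 4.0311; v₂ = distance/dt₂ = 1.6125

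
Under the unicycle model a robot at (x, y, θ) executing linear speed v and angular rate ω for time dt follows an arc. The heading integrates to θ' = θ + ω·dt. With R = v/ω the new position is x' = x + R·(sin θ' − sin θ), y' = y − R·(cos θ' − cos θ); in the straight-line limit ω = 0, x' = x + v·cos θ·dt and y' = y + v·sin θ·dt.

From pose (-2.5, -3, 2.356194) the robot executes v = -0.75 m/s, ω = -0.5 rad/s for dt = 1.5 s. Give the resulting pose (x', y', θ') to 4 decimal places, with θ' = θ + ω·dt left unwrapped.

θ' = 2.3562 + -0.5·1.5 = 1.6062
R = v/ω = -0.75/-0.5 = 1.5000
x' = -2.5 + 1.5000·(sin 1.6062 − sin 2.3562) = -2.0616
y' = -3 − 1.5000·(cos 1.6062 − cos 2.3562) = -4.0076

(-2.0616, -4.0076, 1.6062)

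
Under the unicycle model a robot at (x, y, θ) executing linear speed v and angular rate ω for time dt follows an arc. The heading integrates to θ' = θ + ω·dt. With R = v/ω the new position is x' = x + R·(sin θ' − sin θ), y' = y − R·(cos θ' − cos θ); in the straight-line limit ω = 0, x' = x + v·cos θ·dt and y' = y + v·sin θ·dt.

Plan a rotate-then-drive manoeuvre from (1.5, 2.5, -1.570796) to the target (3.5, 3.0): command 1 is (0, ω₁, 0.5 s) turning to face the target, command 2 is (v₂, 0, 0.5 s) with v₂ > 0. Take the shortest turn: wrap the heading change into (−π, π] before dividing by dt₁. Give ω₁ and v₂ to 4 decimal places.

heading to target = atan2(3−2.5, 3.5−1.5) = 0.2450
Δθ = wrap(0.2450 − -1.5708) = 1.8158; ω₁ = Δθ/dt₁ = 3.6315
distance = √((3.5−1.5)² + (3−2.5)²) = 2.0616; v₂ = distance/dt₂ = 4.1231

ω₁ = 3.6315, v₂ = 4.1231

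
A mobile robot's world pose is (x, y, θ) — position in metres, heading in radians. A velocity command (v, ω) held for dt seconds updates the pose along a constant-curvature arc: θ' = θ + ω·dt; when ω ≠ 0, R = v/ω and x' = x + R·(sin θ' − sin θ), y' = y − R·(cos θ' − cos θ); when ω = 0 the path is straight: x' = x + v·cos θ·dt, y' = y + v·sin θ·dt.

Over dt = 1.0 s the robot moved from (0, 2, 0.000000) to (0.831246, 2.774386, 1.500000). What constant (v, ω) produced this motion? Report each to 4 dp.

v = 1.2500, ω = 1.5000

Δθ = 1.500000 − 0.000000 = 1.500000
ω = Δθ/dt = 1.500000/1.0 = 1.5000
R = Δx/(sin θ' − sin θ) = 0.8333
v = R·ω = 0.8333·1.5000 = 1.2500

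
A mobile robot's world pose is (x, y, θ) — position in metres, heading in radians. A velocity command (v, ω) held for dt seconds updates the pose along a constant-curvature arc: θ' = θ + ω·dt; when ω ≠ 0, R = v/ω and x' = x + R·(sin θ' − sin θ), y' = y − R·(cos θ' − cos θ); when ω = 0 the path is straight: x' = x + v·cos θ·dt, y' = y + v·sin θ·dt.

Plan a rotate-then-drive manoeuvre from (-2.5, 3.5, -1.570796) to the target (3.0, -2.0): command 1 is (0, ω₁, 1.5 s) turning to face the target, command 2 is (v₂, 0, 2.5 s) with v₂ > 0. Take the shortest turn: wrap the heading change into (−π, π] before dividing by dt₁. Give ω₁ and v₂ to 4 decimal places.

heading to target = atan2(-2−3.5, 3−-2.5) = -0.7854
Δθ = wrap(-0.7854 − -1.5708) = 0.7854; ω₁ = Δθ/dt₁ = 0.5236
distance = √((3−-2.5)² + (-2−3.5)²) = 7.7782; v₂ = distance/dt₂ = 3.1113

ω₁ = 0.5236, v₂ = 3.1113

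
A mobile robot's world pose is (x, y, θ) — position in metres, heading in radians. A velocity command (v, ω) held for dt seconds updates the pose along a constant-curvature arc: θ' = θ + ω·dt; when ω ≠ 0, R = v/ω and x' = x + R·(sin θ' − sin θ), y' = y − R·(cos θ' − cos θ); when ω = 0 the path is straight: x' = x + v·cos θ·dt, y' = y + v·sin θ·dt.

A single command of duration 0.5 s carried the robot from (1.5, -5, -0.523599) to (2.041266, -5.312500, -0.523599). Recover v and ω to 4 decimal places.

Δθ = -0.523599 − -0.523599 = 0.000000
ω = Δθ/dt = 0.000000/0.5 = 0.0000
ω = 0 → v = (Δx·cos θ + Δy·sin θ)/dt = 1.2500

v = 1.2500, ω = 0.0000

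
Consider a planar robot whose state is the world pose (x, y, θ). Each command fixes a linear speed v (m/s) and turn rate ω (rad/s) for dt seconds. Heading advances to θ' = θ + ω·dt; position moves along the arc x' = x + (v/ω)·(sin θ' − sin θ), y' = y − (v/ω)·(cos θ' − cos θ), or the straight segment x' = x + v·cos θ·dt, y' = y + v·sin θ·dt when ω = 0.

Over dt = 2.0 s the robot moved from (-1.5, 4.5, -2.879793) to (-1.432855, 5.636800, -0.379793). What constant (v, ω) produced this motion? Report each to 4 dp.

Δθ = -0.379793 − -2.879793 = 2.500000
ω = Δθ/dt = 2.500000/2.0 = 1.2500
R = −Δy/(cos θ' − cos θ) = -0.6000
v = R·ω = -0.6000·1.2500 = -0.7500

v = -0.7500, ω = 1.2500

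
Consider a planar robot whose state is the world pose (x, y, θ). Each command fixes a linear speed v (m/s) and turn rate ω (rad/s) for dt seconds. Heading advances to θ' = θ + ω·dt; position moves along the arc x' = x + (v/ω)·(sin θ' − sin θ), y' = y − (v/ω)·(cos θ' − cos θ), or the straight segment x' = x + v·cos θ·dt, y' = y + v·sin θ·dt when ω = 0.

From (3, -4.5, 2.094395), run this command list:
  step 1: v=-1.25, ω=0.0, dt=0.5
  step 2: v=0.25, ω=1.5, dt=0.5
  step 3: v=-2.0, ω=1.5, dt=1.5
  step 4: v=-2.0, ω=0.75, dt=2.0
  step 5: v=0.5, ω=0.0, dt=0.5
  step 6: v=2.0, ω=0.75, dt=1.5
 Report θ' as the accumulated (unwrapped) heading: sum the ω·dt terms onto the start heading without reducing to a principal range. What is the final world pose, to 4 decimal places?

step 1: θ'=2.0944 (straight) → pose (3.3125, -5.0413, 2.0944)
step 2: θ'=2.8444 (R=0.1667) → pose (3.2170, -4.9652, 2.8444)
step 3: θ'=5.0944 (R=-1.3333) → pose (4.8447, -3.1933, 5.0944)
step 4: θ'=6.5944 (R=-2.6667) → pose (1.5536, -1.6488, 6.5944)
step 5: θ'=6.5944 (straight) → pose (1.7916, -1.5723, 6.5944)
step 6: θ'=7.7194 (R=2.6667) → pose (3.6176, 0.6085, 7.7194)

(3.6176, 0.6085, 7.7194)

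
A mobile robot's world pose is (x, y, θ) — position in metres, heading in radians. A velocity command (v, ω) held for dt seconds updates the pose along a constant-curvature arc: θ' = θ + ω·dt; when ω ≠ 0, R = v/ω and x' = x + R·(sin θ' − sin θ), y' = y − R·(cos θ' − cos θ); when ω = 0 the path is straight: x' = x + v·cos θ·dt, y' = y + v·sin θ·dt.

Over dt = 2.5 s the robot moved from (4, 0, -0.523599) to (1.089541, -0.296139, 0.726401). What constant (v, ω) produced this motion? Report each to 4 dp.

Δθ = 0.726401 − -0.523599 = 1.250000
ω = Δθ/dt = 1.250000/2.5 = 0.5000
R = Δx/(sin θ' − sin θ) = -2.5000
v = R·ω = -2.5000·0.5000 = -1.2500

v = -1.2500, ω = 0.5000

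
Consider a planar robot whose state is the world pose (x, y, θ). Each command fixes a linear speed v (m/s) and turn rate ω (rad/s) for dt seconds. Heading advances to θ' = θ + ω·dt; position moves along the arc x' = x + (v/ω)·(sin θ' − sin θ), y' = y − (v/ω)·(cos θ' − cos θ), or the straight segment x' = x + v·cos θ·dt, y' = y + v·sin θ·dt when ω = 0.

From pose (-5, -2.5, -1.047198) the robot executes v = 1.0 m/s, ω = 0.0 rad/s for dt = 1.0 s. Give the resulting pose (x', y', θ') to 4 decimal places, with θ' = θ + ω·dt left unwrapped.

(-4.5000, -3.3660, -1.0472)

θ' = -1.0472 + 0.0·1.0 = -1.0472
ω = 0 → straight: x' = -5 + 1.0·cos(-1.0472)·1.0 = -4.5000
y' = -2.5 + 1.0·sin(-1.0472)·1.0 = -3.3660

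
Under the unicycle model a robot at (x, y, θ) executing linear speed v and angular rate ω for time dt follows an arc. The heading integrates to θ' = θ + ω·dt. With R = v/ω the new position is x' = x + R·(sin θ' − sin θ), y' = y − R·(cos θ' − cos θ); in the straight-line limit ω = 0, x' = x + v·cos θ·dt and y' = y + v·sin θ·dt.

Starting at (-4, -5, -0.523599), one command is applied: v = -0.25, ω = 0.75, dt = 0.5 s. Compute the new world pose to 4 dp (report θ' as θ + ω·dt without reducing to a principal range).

θ' = -0.5236 + 0.75·0.5 = -0.1486
R = v/ω = -0.25/0.75 = -0.3333
x' = -4 + -0.3333·(sin -0.1486 − sin -0.5236) = -4.1173
y' = -5 − -0.3333·(cos -0.1486 − cos -0.5236) = -4.9590

(-4.1173, -4.9590, -0.1486)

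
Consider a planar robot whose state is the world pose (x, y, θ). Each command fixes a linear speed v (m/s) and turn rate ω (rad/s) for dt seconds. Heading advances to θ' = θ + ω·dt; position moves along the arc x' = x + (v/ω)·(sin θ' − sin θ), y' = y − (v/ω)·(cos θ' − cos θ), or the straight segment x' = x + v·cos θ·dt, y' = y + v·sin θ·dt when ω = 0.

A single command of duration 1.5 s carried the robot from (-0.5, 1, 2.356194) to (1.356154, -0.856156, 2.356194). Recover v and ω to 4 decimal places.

Δθ = 2.356194 − 2.356194 = 0.000000
ω = Δθ/dt = 0.000000/1.5 = 0.0000
ω = 0 → v = (Δx·cos θ + Δy·sin θ)/dt = -1.7500

v = -1.7500, ω = 0.0000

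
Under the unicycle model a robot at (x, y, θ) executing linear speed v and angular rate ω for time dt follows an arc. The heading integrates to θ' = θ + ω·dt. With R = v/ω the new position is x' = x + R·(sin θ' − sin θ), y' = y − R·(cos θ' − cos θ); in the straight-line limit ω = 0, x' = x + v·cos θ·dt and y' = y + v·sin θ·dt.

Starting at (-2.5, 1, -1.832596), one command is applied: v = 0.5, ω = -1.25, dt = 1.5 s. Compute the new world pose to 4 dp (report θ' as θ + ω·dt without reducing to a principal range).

θ' = -1.8326 + -1.25·1.5 = -3.7076
R = v/ω = 0.5/-1.25 = -0.4000
x' = -2.5 + -0.4000·(sin -3.7076 − sin -1.8326) = -3.1009
y' = 1 − -0.4000·(cos -3.7076 − cos -1.8326) = 0.7659

(-3.1009, 0.7659, -3.7076)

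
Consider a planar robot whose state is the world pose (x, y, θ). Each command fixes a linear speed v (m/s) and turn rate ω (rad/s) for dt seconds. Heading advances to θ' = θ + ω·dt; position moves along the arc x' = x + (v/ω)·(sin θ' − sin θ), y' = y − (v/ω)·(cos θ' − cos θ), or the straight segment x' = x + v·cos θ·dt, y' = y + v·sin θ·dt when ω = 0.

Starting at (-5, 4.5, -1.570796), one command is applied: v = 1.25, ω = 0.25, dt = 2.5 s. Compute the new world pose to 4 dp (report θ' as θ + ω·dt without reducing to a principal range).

(-4.0548, 1.5745, -0.9458)

θ' = -1.5708 + 0.25·2.5 = -0.9458
R = v/ω = 1.25/0.25 = 5.0000
x' = -5 + 5.0000·(sin -0.9458 − sin -1.5708) = -4.0548
y' = 4.5 − 5.0000·(cos -0.9458 − cos -1.5708) = 1.5745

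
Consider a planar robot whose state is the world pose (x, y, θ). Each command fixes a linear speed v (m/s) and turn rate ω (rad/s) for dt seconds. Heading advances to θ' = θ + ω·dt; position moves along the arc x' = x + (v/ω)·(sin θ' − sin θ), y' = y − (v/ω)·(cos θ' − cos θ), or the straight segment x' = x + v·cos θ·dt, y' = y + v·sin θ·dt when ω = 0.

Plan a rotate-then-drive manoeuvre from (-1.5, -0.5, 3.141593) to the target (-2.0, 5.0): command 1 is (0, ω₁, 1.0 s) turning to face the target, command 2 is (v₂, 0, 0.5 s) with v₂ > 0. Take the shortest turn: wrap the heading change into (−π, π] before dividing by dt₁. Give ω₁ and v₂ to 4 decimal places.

ω₁ = -1.4801, v₂ = 11.0454

heading to target = atan2(5−-0.5, -2−-1.5) = 1.6615
Δθ = wrap(1.6615 − 3.1416) = -1.4801; ω₁ = Δθ/dt₁ = -1.4801
distance = √((-2−-1.5)² + (5−-0.5)²) = 5.5227; v₂ = distance/dt₂ = 11.0454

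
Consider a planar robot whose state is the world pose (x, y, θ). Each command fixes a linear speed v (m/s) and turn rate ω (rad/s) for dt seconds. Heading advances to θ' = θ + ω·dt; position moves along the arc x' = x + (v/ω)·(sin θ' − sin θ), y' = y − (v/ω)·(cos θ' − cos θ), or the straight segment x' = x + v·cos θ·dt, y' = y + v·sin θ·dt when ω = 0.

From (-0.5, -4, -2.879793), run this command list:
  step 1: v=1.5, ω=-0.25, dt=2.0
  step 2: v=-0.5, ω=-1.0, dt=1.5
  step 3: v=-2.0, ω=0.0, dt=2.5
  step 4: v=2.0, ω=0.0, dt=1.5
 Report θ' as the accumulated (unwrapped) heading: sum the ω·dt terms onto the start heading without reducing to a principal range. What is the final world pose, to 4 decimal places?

step 1: θ'=-3.3798 (R=-6.0000) → pose (-3.4686, -4.0350, -3.3798)
step 2: θ'=-4.8798 (R=0.5000) → pose (-3.0936, -4.6042, -4.8798)
step 3: θ'=-4.8798 (straight) → pose (-3.9267, -9.5343, -4.8798)
step 4: θ'=-4.8798 (straight) → pose (-3.4269, -6.5763, -4.8798)

(-3.4269, -6.5763, -4.8798)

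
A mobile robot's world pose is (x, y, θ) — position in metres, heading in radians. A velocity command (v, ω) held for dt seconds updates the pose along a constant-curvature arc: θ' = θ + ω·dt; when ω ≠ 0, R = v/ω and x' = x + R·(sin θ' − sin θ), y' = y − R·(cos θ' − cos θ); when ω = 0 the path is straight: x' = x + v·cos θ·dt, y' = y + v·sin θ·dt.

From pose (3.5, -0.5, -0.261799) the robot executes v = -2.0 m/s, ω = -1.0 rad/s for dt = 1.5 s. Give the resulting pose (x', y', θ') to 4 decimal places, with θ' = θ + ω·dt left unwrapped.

θ' = -0.2618 + -1.0·1.5 = -1.7618
R = v/ω = -2.0/-1.0 = 2.0000
x' = 3.5 + 2.0000·(sin -1.7618 − sin -0.2618) = 2.0540
y' = -0.5 − 2.0000·(cos -1.7618 − cos -0.2618) = 1.8115

(2.0540, 1.8115, -1.7618)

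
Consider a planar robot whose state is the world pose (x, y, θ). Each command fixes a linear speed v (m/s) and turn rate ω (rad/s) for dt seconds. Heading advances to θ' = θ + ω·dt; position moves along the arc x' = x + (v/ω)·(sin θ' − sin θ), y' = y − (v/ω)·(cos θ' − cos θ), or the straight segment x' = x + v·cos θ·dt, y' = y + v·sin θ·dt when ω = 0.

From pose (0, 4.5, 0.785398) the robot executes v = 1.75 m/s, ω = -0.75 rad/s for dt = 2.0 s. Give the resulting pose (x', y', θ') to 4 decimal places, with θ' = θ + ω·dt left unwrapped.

θ' = 0.7854 + -0.75·2.0 = -0.7146
R = v/ω = 1.75/-0.75 = -2.3333
x' = 0 + -2.3333·(sin -0.7146 − sin 0.7854) = 3.1790
y' = 4.5 − -2.3333·(cos -0.7146 − cos 0.7854) = 4.6126

(3.1790, 4.6126, -0.7146)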